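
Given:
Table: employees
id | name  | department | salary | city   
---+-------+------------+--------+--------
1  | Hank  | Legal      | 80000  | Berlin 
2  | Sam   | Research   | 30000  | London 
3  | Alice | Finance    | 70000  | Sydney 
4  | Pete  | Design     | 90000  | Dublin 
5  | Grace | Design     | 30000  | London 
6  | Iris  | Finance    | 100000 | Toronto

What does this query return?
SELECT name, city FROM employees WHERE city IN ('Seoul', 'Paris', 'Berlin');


Filtering: city IN ('Seoul', 'Paris', 'Berlin')
Matching: 1 rows

1 rows:
Hank, Berlin


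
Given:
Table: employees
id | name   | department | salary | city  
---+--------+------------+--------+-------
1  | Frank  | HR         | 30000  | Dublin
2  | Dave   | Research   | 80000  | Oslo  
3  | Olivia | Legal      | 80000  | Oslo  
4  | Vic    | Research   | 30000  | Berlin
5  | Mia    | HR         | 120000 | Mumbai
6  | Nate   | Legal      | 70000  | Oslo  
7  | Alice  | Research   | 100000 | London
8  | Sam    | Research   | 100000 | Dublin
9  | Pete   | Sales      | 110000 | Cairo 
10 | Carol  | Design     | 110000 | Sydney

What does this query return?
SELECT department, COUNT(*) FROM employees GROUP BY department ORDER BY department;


Assigning each row to its department group:
  Frank -> HR
  Dave -> Research
  Olivia -> Legal
  Vic -> Research
  Mia -> HR
  Nate -> Legal
  Alice -> Research
  Sam -> Research
  Pete -> Sales
  Carol -> Design


5 groups:
Design, 1
HR, 2
Legal, 2
Research, 4
Sales, 1


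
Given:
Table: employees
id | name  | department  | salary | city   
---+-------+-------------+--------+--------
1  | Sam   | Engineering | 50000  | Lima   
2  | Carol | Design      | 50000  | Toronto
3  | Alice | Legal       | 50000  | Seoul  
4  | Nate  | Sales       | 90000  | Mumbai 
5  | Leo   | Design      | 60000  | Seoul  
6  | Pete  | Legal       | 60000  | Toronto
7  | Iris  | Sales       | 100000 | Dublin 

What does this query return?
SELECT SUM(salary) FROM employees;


SUM(salary) = 50000 + 50000 + 50000 + 90000 + 60000 + 60000 + 100000 = 460000

460000


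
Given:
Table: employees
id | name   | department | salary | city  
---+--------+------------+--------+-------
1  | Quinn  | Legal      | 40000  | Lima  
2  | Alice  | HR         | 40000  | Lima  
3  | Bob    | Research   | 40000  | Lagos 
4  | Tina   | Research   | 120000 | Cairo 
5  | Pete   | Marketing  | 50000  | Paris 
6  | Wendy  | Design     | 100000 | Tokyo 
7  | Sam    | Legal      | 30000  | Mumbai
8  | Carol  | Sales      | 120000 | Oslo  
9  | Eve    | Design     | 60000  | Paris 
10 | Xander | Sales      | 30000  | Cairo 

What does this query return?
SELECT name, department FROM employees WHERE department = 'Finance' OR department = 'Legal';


Filtering: department = 'Finance' OR 'Legal'
Matching: 2 rows

2 rows:
Quinn, Legal
Sam, Legal


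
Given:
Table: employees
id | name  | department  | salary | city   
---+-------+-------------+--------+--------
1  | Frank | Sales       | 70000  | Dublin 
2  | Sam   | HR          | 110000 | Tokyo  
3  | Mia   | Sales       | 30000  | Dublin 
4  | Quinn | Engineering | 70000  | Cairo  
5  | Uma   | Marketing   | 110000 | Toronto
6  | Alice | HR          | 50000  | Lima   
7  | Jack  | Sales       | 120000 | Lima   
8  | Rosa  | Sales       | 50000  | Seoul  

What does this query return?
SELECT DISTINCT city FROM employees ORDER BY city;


All 'city' values (row order): Dublin, Tokyo, Dublin, Cairo, Toronto, Lima, Lima, Seoul
Removing duplicates leaves 6 unique value(s).

6 values:
Cairo
Dublin
Lima
Seoul
Tokyo
Toronto


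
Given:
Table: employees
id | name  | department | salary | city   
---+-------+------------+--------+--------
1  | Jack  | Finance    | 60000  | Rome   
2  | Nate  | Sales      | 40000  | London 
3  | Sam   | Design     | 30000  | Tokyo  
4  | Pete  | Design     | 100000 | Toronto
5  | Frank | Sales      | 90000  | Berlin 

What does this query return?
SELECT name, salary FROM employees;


Projecting columns: name, salary

5 rows:
Jack, 60000
Nate, 40000
Sam, 30000
Pete, 100000
Frank, 90000


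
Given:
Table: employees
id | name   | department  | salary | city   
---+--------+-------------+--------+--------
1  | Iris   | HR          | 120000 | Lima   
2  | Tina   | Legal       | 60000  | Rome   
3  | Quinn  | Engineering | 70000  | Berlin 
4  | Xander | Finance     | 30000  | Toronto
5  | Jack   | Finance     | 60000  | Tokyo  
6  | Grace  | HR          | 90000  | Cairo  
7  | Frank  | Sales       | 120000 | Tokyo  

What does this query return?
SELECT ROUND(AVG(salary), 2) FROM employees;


SUM(salary) = 550000
COUNT = 7
ROUND(AVG, 2) = ROUND(550000 / 7, 2) = 78571.43

78571.43


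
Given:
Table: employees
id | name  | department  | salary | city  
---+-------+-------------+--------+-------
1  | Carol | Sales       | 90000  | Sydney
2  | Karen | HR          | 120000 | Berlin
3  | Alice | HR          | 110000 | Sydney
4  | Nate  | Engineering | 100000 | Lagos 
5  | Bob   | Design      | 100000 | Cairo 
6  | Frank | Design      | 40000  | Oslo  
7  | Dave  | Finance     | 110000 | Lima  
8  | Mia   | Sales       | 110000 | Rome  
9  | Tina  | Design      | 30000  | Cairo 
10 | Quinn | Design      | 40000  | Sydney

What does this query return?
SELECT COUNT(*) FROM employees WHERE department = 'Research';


Counting rows where department = 'Research'


0


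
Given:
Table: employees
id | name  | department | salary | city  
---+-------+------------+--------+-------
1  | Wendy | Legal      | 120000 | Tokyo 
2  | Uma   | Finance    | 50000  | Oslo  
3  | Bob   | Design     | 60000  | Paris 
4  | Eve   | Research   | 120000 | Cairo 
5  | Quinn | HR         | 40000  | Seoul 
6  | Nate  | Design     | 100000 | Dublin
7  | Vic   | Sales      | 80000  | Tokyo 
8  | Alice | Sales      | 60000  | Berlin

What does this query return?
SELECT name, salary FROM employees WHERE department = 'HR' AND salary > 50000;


Filtering: department = 'HR' AND salary > 50000
Matching: 0 rows

Empty result set (0 rows)


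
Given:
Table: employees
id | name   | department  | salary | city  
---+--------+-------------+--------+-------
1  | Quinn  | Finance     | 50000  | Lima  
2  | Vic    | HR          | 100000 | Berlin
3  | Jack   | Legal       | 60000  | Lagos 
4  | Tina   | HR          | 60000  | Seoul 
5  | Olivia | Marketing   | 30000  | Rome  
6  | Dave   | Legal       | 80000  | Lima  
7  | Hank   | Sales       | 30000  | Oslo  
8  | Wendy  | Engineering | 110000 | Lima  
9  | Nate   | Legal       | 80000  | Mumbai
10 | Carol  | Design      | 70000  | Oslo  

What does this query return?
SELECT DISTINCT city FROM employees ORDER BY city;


All 'city' values (row order): Lima, Berlin, Lagos, Seoul, Rome, Lima, Oslo, Lima, Mumbai, Oslo
Removing duplicates leaves 7 unique value(s).

7 values:
Berlin
Lagos
Lima
Mumbai
Oslo
Rome
Seoul


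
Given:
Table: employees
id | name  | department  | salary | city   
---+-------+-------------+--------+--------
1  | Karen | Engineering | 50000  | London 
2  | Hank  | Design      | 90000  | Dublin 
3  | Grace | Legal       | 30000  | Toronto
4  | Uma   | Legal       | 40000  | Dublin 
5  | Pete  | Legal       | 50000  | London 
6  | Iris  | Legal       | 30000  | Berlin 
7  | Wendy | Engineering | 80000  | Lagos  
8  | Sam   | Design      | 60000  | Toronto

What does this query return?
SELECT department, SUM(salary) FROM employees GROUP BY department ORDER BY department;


Summing salary within each department:
  Design: 90000 + 60000 = 150000
  Engineering: 50000 + 80000 = 130000
  Legal: 30000 + 40000 + 50000 + 30000 = 150000


3 groups:
Design, 150000
Engineering, 130000
Legal, 150000


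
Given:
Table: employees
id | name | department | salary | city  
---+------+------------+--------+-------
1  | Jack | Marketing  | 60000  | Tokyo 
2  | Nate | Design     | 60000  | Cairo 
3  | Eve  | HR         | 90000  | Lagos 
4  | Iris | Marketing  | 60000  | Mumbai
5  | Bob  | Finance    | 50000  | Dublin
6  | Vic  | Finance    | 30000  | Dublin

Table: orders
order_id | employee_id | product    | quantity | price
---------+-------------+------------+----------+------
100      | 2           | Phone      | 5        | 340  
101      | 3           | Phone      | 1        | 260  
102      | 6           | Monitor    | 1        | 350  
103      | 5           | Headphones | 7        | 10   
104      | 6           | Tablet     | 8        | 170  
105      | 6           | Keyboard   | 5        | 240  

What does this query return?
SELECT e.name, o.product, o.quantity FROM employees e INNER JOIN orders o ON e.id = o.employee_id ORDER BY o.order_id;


Joining employees.id = orders.employee_id:
  employee Nate (id=2) -> order Phone
  employee Eve (id=3) -> order Phone
  employee Vic (id=6) -> order Monitor
  employee Bob (id=5) -> order Headphones
  employee Vic (id=6) -> order Tablet
  employee Vic (id=6) -> order Keyboard


6 rows:
Nate, Phone, 5
Eve, Phone, 1
Vic, Monitor, 1
Bob, Headphones, 7
Vic, Tablet, 8
Vic, Keyboard, 5


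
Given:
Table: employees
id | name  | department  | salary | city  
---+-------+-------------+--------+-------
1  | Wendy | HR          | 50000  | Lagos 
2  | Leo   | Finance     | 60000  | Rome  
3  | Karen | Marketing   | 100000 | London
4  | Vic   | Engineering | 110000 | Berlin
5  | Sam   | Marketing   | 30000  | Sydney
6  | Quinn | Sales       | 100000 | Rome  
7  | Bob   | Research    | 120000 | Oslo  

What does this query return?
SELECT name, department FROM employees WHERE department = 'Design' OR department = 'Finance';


Filtering: department = 'Design' OR 'Finance'
Matching: 1 rows

1 rows:
Leo, Finance


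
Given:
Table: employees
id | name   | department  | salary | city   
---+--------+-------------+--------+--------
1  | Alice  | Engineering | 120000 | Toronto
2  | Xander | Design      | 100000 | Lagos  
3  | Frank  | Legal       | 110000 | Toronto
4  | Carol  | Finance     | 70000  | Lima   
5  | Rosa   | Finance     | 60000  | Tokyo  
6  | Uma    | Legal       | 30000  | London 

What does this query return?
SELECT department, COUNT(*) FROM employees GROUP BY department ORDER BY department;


Assigning each row to its department group:
  Alice -> Engineering
  Xander -> Design
  Frank -> Legal
  Carol -> Finance
  Rosa -> Finance
  Uma -> Legal


4 groups:
Design, 1
Engineering, 1
Finance, 2
Legal, 2


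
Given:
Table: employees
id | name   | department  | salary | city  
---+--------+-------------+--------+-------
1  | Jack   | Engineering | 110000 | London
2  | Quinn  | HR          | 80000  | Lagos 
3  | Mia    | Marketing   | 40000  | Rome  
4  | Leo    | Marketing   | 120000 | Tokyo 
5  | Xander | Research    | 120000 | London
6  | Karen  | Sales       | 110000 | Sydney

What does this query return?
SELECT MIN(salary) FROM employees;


Salaries: 110000, 80000, 40000, 120000, 120000, 110000
MIN = 40000

40000


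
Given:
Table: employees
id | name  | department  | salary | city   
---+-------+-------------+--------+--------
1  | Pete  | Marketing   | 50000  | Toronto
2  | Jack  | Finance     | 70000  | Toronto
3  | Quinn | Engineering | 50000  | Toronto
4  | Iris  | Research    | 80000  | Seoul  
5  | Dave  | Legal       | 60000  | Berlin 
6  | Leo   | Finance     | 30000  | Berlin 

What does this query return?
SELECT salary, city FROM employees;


Projecting columns: salary, city

6 rows:
50000, Toronto
70000, Toronto
50000, Toronto
80000, Seoul
60000, Berlin
30000, Berlin


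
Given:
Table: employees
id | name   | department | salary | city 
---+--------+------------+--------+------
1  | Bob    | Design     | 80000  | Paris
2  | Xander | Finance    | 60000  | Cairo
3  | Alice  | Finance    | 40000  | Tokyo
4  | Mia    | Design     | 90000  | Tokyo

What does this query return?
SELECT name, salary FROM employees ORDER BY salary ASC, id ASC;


Sorting by salary ASC, then id ASC for ties

4 rows:
Alice, 40000
Xander, 60000
Bob, 80000
Mia, 90000


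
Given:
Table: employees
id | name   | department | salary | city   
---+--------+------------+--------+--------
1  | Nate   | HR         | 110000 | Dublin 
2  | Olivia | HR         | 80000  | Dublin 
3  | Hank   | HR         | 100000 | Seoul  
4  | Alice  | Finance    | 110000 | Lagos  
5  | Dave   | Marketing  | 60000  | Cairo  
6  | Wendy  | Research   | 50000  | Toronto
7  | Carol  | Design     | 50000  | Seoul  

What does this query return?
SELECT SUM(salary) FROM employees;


SUM(salary) = 110000 + 80000 + 100000 + 110000 + 60000 + 50000 + 50000 = 560000

560000


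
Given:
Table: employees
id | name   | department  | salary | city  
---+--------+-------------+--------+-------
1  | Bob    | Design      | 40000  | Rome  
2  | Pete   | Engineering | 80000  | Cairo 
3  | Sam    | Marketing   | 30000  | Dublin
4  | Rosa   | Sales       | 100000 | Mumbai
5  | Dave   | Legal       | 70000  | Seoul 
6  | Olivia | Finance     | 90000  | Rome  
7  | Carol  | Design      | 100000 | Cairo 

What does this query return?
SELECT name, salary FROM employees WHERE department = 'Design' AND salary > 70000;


Filtering: department = 'Design' AND salary > 70000
Matching: 1 rows

1 rows:
Carol, 100000


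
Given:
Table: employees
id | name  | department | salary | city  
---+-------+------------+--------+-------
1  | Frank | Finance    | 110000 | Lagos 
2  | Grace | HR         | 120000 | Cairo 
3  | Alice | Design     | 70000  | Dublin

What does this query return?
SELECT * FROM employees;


SELECT * returns all 3 rows with all columns

3 rows:
1, Frank, Finance, 110000, Lagos
2, Grace, HR, 120000, Cairo
3, Alice, Design, 70000, Dublin


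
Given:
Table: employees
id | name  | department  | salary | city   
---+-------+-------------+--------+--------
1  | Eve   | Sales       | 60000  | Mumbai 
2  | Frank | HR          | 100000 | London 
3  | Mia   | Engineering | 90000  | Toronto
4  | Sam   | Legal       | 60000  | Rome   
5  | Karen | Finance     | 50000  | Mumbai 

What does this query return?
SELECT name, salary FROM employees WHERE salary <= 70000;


Filtering: salary <= 70000
Matching: 3 rows

3 rows:
Eve, 60000
Sam, 60000
Karen, 50000


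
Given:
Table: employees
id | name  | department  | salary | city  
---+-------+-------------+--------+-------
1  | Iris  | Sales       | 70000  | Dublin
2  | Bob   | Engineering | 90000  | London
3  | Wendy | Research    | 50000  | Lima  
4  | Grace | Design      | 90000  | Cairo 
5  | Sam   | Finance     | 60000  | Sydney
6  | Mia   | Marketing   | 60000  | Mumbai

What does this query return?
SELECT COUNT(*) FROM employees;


COUNT(*) counts all rows

6


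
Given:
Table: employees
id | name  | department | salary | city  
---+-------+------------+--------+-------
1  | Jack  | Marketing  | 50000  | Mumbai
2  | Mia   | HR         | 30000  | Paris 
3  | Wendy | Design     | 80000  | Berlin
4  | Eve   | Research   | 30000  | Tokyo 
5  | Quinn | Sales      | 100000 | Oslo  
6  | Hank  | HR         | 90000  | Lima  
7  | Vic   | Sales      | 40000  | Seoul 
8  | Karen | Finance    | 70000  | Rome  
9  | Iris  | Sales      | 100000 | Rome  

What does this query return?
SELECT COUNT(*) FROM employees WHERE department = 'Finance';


Counting rows where department = 'Finance'
  Karen -> MATCH


1


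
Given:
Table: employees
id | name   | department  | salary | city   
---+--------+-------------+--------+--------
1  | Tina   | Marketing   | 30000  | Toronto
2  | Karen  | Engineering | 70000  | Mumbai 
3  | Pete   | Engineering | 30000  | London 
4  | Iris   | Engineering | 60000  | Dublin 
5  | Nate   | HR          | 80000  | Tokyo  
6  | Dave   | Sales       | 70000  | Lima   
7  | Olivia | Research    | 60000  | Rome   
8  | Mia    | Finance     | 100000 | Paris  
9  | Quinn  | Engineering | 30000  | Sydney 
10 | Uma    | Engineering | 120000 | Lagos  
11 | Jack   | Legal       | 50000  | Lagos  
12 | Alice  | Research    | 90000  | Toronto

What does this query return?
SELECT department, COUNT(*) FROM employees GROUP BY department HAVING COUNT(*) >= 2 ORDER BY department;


Groups with count >= 2:
  Engineering: 5 -> PASS
  Research: 2 -> PASS
  Finance: 1 -> filtered out
  HR: 1 -> filtered out
  Legal: 1 -> filtered out
  Marketing: 1 -> filtered out
  Sales: 1 -> filtered out


2 groups:
Engineering, 5
Research, 2


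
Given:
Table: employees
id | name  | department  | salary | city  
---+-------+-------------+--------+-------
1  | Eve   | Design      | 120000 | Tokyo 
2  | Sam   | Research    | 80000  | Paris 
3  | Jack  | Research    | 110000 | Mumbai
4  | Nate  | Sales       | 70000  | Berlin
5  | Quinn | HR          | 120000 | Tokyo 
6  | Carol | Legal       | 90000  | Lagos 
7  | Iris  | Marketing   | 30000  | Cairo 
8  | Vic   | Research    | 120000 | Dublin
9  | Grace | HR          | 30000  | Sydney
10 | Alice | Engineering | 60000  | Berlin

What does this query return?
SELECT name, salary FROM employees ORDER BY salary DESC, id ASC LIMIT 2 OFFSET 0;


Sort by salary DESC (id ASC tiebreak), then skip 0 and take 2
Rows 1 through 2

2 rows:
Eve, 120000
Quinn, 120000


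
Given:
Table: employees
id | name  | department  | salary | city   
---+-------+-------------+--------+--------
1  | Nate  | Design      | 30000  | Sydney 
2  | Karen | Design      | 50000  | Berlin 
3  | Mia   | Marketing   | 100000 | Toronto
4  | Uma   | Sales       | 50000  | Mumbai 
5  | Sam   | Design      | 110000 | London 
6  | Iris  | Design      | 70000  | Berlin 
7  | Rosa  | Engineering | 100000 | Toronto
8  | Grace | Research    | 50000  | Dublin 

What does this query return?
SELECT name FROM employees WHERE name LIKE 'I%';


LIKE 'I%' matches names starting with 'I'
Matching: 1

1 rows:
Iris


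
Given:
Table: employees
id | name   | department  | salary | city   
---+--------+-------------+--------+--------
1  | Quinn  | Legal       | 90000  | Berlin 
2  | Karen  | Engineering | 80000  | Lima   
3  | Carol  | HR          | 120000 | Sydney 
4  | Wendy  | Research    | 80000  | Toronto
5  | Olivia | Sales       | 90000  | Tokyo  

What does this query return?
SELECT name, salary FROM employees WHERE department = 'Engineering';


Filtering: department = 'Engineering'
Matching rows: 1

1 rows:
Karen, 80000


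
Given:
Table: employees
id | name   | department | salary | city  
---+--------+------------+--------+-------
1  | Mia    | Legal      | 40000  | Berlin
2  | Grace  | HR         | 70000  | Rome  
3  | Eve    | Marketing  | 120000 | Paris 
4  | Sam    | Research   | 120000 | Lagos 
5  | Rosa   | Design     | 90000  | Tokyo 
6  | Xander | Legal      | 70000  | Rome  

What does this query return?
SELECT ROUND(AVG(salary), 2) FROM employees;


SUM(salary) = 510000
COUNT = 6
ROUND(AVG, 2) = ROUND(510000 / 6, 2) = 85000.0

85000.0


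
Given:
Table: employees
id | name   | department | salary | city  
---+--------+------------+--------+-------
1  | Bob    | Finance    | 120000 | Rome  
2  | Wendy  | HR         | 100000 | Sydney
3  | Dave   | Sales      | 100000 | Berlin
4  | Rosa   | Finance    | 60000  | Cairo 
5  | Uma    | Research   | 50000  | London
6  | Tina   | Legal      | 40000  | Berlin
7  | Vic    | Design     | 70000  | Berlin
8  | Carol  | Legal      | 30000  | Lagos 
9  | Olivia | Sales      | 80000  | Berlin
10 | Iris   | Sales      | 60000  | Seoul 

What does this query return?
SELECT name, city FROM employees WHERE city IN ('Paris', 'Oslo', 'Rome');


Filtering: city IN ('Paris', 'Oslo', 'Rome')
Matching: 1 rows

1 rows:
Bob, Rome


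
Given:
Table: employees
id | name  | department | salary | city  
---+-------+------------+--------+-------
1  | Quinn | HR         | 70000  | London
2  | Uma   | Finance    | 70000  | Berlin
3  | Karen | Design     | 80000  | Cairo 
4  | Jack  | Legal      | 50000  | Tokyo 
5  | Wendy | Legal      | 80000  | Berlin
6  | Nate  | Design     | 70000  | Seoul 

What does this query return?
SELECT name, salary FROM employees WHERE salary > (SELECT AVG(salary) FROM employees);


Subquery: AVG(salary) = 70000.0
Filtering: salary > 70000.0
  Karen (80000) -> MATCH
  Wendy (80000) -> MATCH


2 rows:
Karen, 80000
Wendy, 80000


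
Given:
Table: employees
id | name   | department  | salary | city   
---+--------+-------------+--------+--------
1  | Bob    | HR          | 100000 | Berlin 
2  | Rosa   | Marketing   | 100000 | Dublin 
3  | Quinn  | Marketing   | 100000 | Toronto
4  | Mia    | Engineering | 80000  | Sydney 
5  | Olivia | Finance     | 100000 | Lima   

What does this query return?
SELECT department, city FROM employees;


Projecting columns: department, city

5 rows:
HR, Berlin
Marketing, Dublin
Marketing, Toronto
Engineering, Sydney
Finance, Lima


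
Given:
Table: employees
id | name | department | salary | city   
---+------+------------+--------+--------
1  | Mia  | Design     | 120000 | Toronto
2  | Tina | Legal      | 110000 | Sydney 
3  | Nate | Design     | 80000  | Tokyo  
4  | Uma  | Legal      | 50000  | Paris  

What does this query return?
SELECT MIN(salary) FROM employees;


Salaries: 120000, 110000, 80000, 50000
MIN = 50000

50000


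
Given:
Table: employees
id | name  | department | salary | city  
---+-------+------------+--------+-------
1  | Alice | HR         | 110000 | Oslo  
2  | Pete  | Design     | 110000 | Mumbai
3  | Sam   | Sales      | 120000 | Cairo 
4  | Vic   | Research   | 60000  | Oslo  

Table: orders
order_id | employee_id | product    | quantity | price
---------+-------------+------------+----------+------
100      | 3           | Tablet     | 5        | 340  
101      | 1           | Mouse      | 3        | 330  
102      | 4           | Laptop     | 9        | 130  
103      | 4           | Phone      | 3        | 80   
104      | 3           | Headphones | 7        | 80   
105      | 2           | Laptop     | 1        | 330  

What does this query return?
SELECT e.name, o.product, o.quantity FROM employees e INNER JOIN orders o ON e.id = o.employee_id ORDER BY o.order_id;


Joining employees.id = orders.employee_id:
  employee Sam (id=3) -> order Tablet
  employee Alice (id=1) -> order Mouse
  employee Vic (id=4) -> order Laptop
  employee Vic (id=4) -> order Phone
  employee Sam (id=3) -> order Headphones
  employee Pete (id=2) -> order Laptop


6 rows:
Sam, Tablet, 5
Alice, Mouse, 3
Vic, Laptop, 9
Vic, Phone, 3
Sam, Headphones, 7
Pete, Laptop, 1


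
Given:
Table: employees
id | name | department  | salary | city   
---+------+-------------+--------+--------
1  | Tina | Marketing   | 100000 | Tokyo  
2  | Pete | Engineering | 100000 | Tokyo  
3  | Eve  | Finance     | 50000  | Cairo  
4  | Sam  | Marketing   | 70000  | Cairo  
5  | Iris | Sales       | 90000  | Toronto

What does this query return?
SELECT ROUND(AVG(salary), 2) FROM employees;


SUM(salary) = 410000
COUNT = 5
ROUND(AVG, 2) = ROUND(410000 / 5, 2) = 82000.0

82000.0


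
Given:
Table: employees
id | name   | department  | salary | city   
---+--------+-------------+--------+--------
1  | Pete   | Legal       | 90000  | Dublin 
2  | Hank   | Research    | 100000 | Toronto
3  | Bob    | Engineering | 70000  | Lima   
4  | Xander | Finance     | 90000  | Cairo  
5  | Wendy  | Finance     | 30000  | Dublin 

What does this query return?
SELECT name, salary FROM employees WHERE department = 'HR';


Filtering: department = 'HR'
Matching rows: 0

Empty result set (0 rows)


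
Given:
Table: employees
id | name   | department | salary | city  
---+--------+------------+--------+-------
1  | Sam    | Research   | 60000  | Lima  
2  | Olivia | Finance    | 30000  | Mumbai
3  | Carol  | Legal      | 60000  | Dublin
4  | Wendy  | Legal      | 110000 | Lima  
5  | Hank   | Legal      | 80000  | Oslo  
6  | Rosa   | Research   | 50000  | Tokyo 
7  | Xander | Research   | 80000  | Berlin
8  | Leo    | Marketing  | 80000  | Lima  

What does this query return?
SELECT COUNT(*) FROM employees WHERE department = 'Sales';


Counting rows where department = 'Sales'


0


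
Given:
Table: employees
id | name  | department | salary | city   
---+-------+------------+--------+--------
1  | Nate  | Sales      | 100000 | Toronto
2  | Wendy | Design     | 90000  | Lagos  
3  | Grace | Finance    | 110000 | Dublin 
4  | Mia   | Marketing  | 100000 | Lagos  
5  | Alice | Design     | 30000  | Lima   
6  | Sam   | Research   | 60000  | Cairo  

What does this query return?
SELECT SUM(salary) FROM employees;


SUM(salary) = 100000 + 90000 + 110000 + 100000 + 30000 + 60000 = 490000

490000


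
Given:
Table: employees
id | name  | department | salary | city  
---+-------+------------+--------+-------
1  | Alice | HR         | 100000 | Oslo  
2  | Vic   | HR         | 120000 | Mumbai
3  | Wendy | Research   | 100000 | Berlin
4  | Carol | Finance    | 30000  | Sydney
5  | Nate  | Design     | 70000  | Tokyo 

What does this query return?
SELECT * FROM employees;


SELECT * returns all 5 rows with all columns

5 rows:
1, Alice, HR, 100000, Oslo
2, Vic, HR, 120000, Mumbai
3, Wendy, Research, 100000, Berlin
4, Carol, Finance, 30000, Sydney
5, Nate, Design, 70000, Tokyo


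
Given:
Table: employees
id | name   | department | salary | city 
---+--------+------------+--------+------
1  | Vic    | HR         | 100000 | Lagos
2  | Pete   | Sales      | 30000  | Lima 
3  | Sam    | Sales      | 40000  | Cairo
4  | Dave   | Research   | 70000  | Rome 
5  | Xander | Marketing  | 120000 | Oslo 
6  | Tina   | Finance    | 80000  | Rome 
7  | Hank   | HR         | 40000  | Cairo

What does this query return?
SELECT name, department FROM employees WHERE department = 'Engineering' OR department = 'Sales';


Filtering: department = 'Engineering' OR 'Sales'
Matching: 2 rows

2 rows:
Pete, Sales
Sam, Sales


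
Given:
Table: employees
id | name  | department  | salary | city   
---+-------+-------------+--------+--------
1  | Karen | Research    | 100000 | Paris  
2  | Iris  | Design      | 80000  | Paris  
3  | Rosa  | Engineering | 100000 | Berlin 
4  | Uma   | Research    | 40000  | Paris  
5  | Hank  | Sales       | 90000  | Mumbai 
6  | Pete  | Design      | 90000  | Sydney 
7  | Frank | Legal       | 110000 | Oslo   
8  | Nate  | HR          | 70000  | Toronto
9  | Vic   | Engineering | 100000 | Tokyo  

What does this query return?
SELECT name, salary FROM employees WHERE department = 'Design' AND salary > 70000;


Filtering: department = 'Design' AND salary > 70000
Matching: 2 rows

2 rows:
Iris, 80000
Pete, 90000


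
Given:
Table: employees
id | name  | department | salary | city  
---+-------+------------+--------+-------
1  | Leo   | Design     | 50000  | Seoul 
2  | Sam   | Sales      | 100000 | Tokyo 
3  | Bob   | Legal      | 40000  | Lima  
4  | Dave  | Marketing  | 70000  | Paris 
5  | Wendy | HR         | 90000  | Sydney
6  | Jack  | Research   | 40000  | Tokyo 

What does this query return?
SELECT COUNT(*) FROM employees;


COUNT(*) counts all rows

6


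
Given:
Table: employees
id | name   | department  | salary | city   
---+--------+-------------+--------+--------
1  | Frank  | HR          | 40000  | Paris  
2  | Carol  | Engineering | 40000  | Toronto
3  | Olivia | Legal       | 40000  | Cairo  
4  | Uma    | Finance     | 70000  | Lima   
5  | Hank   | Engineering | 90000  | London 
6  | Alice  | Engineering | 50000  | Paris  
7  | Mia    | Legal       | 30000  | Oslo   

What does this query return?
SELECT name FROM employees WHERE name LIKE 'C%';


LIKE 'C%' matches names starting with 'C'
Matching: 1

1 rows:
Carol


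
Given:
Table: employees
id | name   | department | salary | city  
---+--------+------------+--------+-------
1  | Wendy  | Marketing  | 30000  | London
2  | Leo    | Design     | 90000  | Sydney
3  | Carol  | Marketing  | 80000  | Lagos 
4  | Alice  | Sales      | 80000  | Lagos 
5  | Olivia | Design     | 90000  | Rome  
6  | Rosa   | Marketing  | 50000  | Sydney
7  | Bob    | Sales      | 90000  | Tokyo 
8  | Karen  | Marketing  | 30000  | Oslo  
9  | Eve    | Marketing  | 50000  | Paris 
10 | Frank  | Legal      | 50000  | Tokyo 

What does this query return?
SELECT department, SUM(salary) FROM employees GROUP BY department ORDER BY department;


Summing salary within each department:
  Design: 90000 + 90000 = 180000
  Legal: 50000 = 50000
  Marketing: 30000 + 80000 + 50000 + 30000 + 50000 = 240000
  Sales: 80000 + 90000 = 170000


4 groups:
Design, 180000
Legal, 50000
Marketing, 240000
Sales, 170000


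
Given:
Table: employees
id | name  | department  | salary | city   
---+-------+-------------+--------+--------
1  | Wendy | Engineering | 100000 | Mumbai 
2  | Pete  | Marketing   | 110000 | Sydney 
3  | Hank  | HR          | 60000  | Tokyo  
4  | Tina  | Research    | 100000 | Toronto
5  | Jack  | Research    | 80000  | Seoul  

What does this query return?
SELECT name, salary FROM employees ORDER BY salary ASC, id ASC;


Sorting by salary ASC, then id ASC for ties

5 rows:
Hank, 60000
Jack, 80000
Wendy, 100000
Tina, 100000
Pete, 110000


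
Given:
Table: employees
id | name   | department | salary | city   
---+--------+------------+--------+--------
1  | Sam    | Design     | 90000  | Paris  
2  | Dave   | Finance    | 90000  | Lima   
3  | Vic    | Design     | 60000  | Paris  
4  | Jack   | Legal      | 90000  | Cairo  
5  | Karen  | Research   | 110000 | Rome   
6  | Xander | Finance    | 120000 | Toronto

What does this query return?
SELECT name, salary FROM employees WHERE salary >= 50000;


Filtering: salary >= 50000
Matching: 6 rows

6 rows:
Sam, 90000
Dave, 90000
Vic, 60000
Jack, 90000
Karen, 110000
Xander, 120000


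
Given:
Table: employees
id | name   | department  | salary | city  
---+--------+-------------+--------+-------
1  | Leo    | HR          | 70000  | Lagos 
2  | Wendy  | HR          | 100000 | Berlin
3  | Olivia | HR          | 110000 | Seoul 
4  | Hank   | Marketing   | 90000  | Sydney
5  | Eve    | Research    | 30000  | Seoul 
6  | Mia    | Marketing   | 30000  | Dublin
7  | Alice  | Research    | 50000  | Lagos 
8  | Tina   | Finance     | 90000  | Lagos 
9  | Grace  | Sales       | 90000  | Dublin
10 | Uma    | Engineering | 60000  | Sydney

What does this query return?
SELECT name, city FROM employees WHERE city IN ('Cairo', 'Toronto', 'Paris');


Filtering: city IN ('Cairo', 'Toronto', 'Paris')
Matching: 0 rows

Empty result set (0 rows)


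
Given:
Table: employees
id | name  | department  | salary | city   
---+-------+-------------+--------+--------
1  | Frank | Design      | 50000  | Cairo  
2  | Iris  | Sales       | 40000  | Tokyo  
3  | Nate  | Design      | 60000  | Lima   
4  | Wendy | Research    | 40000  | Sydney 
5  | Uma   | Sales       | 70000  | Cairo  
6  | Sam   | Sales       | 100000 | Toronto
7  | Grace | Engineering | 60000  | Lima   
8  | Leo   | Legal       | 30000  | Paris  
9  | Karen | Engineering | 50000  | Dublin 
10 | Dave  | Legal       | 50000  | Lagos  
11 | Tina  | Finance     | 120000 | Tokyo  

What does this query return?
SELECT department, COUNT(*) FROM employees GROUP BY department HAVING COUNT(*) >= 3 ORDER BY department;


Groups with count >= 3:
  Sales: 3 -> PASS
  Design: 2 -> filtered out
  Engineering: 2 -> filtered out
  Finance: 1 -> filtered out
  Legal: 2 -> filtered out
  Research: 1 -> filtered out


1 groups:
Sales, 3


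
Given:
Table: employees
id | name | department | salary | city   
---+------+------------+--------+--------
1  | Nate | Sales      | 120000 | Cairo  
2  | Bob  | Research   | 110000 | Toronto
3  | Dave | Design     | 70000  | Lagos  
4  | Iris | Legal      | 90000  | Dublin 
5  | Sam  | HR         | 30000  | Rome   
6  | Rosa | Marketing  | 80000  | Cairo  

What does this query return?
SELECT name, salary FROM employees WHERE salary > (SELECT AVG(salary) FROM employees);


Subquery: AVG(salary) = 83333.33
Filtering: salary > 83333.33
  Nate (120000) -> MATCH
  Bob (110000) -> MATCH
  Iris (90000) -> MATCH


3 rows:
Nate, 120000
Bob, 110000
Iris, 90000


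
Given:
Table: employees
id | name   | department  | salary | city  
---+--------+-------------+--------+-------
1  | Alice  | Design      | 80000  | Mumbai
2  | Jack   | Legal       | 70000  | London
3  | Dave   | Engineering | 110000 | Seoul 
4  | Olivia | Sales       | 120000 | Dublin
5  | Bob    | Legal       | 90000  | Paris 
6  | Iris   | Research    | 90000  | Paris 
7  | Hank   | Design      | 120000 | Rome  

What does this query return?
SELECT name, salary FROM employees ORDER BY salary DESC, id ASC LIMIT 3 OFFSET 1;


Sort by salary DESC (id ASC tiebreak), then skip 1 and take 3
Rows 2 through 4

3 rows:
Hank, 120000
Dave, 110000
Bob, 90000


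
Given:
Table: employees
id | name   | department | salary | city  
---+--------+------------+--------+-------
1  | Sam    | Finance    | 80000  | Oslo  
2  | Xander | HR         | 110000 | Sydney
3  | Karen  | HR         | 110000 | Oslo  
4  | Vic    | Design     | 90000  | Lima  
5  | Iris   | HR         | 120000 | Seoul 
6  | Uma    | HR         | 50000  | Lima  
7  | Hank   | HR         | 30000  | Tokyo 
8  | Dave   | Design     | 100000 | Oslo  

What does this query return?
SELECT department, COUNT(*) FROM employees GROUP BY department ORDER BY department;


Assigning each row to its department group:
  Sam -> Finance
  Xander -> HR
  Karen -> HR
  Vic -> Design
  Iris -> HR
  Uma -> HR
  Hank -> HR
  Dave -> Design


3 groups:
Design, 2
Finance, 1
HR, 5


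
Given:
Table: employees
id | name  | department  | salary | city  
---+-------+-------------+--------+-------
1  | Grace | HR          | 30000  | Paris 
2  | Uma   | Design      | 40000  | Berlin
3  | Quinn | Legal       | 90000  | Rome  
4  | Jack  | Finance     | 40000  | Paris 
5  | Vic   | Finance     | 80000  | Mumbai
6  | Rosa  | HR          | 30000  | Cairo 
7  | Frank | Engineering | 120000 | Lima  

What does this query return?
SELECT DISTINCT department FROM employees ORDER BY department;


All 'department' values (row order): HR, Design, Legal, Finance, Finance, HR, Engineering
Removing duplicates leaves 5 unique value(s).

5 values:
Design
Engineering
Finance
HR
Legal


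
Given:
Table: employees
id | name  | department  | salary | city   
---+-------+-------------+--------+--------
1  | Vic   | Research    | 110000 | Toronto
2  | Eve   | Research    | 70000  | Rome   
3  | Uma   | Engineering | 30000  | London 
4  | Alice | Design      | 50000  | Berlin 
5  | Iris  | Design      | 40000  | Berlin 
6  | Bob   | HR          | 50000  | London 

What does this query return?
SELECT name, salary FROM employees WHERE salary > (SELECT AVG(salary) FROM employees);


Subquery: AVG(salary) = 58333.33
Filtering: salary > 58333.33
  Vic (110000) -> MATCH
  Eve (70000) -> MATCH


2 rows:
Vic, 110000
Eve, 70000


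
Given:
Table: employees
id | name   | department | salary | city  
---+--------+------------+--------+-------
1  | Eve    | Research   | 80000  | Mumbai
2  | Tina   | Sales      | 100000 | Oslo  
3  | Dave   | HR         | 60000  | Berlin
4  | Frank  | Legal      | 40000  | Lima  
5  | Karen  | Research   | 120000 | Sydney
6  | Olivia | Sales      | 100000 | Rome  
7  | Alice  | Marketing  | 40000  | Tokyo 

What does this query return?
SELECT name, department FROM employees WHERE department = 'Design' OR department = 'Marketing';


Filtering: department = 'Design' OR 'Marketing'
Matching: 1 rows

1 rows:
Alice, Marketing


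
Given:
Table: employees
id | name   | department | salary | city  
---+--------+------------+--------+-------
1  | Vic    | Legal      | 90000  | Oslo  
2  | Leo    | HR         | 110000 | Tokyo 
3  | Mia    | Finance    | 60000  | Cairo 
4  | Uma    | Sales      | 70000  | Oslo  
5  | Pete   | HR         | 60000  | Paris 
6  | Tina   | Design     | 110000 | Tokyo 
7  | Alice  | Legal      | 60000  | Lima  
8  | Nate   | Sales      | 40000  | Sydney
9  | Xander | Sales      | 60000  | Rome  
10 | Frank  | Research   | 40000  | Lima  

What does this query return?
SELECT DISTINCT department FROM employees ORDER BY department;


All 'department' values (row order): Legal, HR, Finance, Sales, HR, Design, Legal, Sales, Sales, Research
Removing duplicates leaves 6 unique value(s).

6 values:
Design
Finance
HR
Legal
Research
Sales


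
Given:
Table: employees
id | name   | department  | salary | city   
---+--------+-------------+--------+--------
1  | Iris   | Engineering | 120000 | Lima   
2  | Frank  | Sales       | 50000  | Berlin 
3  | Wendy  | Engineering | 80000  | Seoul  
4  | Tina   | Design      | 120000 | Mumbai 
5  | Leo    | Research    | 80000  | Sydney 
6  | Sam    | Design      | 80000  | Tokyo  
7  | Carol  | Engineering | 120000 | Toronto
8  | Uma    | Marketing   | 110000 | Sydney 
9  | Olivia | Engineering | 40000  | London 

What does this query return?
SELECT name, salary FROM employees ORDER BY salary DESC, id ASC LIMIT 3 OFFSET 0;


Sort by salary DESC (id ASC tiebreak), then skip 0 and take 3
Rows 1 through 3

3 rows:
Iris, 120000
Tina, 120000
Carol, 120000


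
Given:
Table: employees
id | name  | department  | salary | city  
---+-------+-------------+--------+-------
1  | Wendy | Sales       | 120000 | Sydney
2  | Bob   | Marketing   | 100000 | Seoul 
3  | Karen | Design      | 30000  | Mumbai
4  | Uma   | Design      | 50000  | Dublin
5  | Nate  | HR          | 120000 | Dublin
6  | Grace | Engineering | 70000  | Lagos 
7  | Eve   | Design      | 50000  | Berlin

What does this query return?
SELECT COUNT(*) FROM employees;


COUNT(*) counts all rows

7


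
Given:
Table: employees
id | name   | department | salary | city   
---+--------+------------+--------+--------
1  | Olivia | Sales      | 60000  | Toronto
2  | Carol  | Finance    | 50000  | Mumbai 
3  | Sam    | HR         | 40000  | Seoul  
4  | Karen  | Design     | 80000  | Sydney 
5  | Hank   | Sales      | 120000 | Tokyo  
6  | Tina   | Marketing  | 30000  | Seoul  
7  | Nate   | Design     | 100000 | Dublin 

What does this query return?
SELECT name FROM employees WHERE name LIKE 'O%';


LIKE 'O%' matches names starting with 'O'
Matching: 1

1 rows:
Olivia


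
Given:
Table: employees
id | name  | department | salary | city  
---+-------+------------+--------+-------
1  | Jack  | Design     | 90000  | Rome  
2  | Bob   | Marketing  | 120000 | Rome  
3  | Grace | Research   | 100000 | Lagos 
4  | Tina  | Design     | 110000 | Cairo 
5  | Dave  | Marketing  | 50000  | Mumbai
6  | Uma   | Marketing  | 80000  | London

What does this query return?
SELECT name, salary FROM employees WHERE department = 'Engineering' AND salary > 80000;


Filtering: department = 'Engineering' AND salary > 80000
Matching: 0 rows

Empty result set (0 rows)


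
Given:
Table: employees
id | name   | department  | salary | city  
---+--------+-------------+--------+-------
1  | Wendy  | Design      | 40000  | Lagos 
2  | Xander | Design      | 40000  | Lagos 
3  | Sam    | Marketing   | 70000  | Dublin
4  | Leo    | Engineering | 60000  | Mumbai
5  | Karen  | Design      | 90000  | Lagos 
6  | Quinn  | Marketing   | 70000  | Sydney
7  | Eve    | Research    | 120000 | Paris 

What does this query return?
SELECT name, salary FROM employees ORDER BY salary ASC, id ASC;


Sorting by salary ASC, then id ASC for ties

7 rows:
Wendy, 40000
Xander, 40000
Leo, 60000
Sam, 70000
Quinn, 70000
Karen, 90000
Eve, 120000


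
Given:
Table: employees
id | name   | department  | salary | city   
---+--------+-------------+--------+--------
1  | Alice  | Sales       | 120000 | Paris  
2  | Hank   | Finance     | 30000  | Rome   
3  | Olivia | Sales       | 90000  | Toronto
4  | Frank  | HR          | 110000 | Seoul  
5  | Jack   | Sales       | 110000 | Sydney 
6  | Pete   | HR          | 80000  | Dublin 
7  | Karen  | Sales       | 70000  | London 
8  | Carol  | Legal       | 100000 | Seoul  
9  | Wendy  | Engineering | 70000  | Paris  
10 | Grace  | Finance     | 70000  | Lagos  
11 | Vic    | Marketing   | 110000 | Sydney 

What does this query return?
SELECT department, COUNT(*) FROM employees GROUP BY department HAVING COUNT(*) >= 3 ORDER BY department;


Groups with count >= 3:
  Sales: 4 -> PASS
  Engineering: 1 -> filtered out
  Finance: 2 -> filtered out
  HR: 2 -> filtered out
  Legal: 1 -> filtered out
  Marketing: 1 -> filtered out


1 groups:
Sales, 4


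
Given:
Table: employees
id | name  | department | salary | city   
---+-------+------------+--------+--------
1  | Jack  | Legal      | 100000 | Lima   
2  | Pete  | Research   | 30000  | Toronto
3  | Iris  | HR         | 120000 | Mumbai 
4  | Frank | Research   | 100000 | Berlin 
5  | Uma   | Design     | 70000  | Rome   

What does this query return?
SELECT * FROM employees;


SELECT * returns all 5 rows with all columns

5 rows:
1, Jack, Legal, 100000, Lima
2, Pete, Research, 30000, Toronto
3, Iris, HR, 120000, Mumbai
4, Frank, Research, 100000, Berlin
5, Uma, Design, 70000, Rome
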